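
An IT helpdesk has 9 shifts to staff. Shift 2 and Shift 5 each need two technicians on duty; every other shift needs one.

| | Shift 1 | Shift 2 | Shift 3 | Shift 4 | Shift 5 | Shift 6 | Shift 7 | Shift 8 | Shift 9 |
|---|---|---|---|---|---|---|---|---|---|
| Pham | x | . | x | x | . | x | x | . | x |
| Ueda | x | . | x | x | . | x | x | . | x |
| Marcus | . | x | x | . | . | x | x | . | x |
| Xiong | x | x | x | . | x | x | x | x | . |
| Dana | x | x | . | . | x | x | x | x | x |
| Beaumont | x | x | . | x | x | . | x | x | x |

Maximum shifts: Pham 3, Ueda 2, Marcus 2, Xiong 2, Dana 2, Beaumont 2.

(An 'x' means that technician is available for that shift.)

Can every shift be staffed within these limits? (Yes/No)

Yes

One valid schedule: Shift 1→Pham, Shift 2→Marcus+Dana, Shift 3→Pham, Shift 4→Pham, Shift 5→Xiong+Dana, Shift 6→Ueda, Shift 7→Marcus, Shift 8→Xiong, Shift 9→Ueda.
Loads: Pham 3/3, Ueda 2/2, Marcus 2/2, Xiong 2/2, Dana 2/2, Beaumont 0/2 — all within limits.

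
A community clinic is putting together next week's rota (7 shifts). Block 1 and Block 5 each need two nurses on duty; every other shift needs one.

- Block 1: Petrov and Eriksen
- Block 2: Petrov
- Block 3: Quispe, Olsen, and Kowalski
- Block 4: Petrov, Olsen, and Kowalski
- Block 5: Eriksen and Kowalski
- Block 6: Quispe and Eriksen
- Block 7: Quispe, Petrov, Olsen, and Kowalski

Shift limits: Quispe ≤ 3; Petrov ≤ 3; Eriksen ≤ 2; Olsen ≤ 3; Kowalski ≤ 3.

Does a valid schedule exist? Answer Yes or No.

Block 1 can only be covered by Petrov and Eriksen, so that assignment is forced.
Block 2 can only be covered by Petrov, so that assignment is forced.
Block 5 can only be covered by Eriksen and Kowalski, so that assignment is forced.
One valid schedule: Block 1→Petrov+Eriksen, Block 2→Petrov, Block 3→Quispe, Block 4→Petrov, Block 5→Eriksen+Kowalski, Block 6→Quispe, Block 7→Quispe.
Loads: Quispe 3/3, Petrov 3/3, Eriksen 2/2, Olsen 0/3, Kowalski 1/3 — all within limits.

Yes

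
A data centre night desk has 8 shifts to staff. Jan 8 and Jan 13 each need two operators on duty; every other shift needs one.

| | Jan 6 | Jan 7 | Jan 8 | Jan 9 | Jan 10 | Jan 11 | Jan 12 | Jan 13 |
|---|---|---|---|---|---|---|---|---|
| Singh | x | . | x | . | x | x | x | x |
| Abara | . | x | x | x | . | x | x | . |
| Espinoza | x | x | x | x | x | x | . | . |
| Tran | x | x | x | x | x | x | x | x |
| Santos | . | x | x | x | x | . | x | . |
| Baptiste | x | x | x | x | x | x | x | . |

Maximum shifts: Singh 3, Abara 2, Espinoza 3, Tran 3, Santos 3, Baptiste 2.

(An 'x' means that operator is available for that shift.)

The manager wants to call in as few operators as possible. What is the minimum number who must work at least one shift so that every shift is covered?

4

10 slots to fill and no one can take more than 3, so at least ⌈10/3⌉ = 4 operators are needed.
Singh, Abara, Espinoza, and Tran alone can cover everything: Jan 6→Singh, Jan 7→Abara, Jan 8→Espinoza+Tran, Jan 9→Abara, Jan 10→Singh, Jan 11→Espinoza, Jan 12→Tran, Jan 13→Singh+Tran.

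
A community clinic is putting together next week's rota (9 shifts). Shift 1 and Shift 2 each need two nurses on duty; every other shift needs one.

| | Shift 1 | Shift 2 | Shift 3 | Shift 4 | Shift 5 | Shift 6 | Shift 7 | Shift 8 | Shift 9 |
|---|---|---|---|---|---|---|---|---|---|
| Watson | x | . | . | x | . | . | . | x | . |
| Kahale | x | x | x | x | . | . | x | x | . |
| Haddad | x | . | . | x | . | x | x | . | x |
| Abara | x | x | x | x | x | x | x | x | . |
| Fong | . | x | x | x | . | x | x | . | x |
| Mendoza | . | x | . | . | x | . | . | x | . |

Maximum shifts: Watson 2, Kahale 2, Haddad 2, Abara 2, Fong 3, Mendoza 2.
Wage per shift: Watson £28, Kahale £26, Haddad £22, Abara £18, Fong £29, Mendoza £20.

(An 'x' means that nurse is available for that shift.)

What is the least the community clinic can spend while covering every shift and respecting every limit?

Picking the cheapest available nurse for each shift independently would cost £208, but that ignores the shift limits.
An optimal schedule: Shift 1→Kahale+Watson, Shift 2→Mendoza+Fong, Shift 3→Abara, Shift 4→Watson, Shift 5→Abara, Shift 6→Haddad, Shift 7→Kahale, Shift 8→Mendoza, Shift 9→Haddad.
Total: 26 + 28 + 20 + 29 + 18 + 28 + 18 + 22 + 26 + 20 + 22 = £257.

£257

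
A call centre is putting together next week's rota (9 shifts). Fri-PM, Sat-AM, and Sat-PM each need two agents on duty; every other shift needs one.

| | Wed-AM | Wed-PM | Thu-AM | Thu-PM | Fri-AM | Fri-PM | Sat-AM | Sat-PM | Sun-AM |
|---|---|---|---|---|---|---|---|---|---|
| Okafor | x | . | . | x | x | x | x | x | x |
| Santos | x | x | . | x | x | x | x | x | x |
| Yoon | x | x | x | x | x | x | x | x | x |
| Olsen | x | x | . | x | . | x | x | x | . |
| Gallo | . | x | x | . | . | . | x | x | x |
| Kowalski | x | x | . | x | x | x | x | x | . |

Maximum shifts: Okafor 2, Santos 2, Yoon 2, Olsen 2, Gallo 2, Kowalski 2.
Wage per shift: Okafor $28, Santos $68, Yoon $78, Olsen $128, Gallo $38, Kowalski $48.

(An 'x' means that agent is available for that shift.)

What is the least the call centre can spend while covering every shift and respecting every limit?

$776

Picking the cheapest available agent for each shift independently would cost $396, but that ignores the shift limits.
An optimal schedule: Wed-AM→Santos, Wed-PM→Santos, Thu-AM→Yoon, Thu-PM→Yoon, Fri-AM→Okafor, Fri-PM→Olsen+Kowalski, Sat-AM→Olsen+Gallo, Sat-PM→Gallo+Kowalski, Sun-AM→Okafor.
Total: 68 + 68 + 78 + 78 + 28 + 128 + 48 + 128 + 38 + 38 + 48 + 28 = $776.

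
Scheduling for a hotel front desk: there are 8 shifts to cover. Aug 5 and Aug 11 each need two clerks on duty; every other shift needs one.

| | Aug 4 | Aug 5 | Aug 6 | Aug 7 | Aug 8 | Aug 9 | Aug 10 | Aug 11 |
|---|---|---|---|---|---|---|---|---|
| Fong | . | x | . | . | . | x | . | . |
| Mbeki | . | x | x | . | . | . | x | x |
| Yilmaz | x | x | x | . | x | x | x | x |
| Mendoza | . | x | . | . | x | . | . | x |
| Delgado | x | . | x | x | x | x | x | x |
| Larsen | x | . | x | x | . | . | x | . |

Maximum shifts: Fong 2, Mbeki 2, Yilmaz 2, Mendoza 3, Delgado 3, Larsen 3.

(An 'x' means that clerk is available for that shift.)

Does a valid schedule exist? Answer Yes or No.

One valid schedule: Aug 4→Yilmaz, Aug 5→Fong+Mendoza, Aug 6→Mbeki, Aug 7→Delgado, Aug 8→Yilmaz, Aug 9→Fong, Aug 10→Mbeki, Aug 11→Mendoza+Delgado.
Loads: Fong 2/2, Mbeki 2/2, Yilmaz 2/2, Mendoza 2/3, Delgado 2/3, Larsen 0/3 — all within limits.

Yes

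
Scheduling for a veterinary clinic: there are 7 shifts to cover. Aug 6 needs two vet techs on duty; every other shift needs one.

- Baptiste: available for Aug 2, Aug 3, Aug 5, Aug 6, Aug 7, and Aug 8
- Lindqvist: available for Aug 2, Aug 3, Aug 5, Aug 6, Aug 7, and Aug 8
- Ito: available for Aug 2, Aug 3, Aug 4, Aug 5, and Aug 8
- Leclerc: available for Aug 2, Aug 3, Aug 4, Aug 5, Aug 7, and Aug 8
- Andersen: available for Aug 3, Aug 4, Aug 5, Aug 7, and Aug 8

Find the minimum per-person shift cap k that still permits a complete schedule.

2

With 5 vet techs and 8 worker-slots to fill, someone must work at least ⌈8/5⌉ = 2 shifts, so k ≥ 2.
k = 2 works: Aug 2→Baptiste, Aug 3→Ito, Aug 4→Ito, Aug 5→Leclerc, Aug 6→Baptiste+Lindqvist, Aug 7→Lindqvist, Aug 8→Leclerc.
Loads: Baptiste 2, Lindqvist 2, Ito 2, Leclerc 2, Andersen 0 — all ≤ 2.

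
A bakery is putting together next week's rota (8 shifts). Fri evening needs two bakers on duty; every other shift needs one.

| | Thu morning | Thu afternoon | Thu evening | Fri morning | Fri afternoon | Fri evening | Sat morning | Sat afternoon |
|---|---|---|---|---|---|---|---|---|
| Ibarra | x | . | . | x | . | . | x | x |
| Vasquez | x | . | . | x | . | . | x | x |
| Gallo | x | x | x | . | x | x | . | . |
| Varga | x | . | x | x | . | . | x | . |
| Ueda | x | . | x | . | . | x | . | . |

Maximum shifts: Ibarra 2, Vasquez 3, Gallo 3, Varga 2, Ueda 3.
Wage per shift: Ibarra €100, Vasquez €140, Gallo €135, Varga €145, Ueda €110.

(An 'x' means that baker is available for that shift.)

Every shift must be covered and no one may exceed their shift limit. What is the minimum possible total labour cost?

Thu afternoon can only be covered by Gallo, so that assignment is forced.
Fri afternoon can only be covered by Gallo, so that assignment is forced.
Fri evening can only be covered by Gallo and Ueda, so that assignment is forced.
Picking the cheapest available baker for each shift independently would cost €1025, but that ignores the shift limits.
An optimal schedule: Thu morning→Ueda, Thu afternoon→Gallo, Thu evening→Ueda, Fri morning→Ibarra, Fri afternoon→Gallo, Fri evening→Ueda+Gallo, Sat morning→Vasquez, Sat afternoon→Ibarra.
Total: 110 + 135 + 110 + 100 + 135 + 110 + 135 + 140 + 100 = €1075.

€1075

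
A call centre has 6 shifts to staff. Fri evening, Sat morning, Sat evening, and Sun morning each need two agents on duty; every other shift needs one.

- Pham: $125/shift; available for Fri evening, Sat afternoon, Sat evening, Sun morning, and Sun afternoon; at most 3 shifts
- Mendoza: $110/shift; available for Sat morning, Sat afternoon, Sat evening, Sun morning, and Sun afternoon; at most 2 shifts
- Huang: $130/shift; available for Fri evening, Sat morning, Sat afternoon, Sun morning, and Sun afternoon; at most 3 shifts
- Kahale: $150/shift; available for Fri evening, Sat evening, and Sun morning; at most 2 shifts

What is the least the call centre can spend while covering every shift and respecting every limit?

$1285

Sat morning can only be covered by Mendoza and Huang, so that assignment is forced.
Picking the cheapest available agent for each shift independently would cost $1185, but that ignores the shift limits.
An optimal schedule: Fri evening→Pham+Huang, Sat morning→Mendoza+Huang, Sat afternoon→Pham, Sat evening→Pham+Kahale, Sun morning→Huang+Kahale, Sun afternoon→Mendoza.
Total: 125 + 130 + 110 + 130 + 125 + 125 + 150 + 130 + 150 + 110 = $1285.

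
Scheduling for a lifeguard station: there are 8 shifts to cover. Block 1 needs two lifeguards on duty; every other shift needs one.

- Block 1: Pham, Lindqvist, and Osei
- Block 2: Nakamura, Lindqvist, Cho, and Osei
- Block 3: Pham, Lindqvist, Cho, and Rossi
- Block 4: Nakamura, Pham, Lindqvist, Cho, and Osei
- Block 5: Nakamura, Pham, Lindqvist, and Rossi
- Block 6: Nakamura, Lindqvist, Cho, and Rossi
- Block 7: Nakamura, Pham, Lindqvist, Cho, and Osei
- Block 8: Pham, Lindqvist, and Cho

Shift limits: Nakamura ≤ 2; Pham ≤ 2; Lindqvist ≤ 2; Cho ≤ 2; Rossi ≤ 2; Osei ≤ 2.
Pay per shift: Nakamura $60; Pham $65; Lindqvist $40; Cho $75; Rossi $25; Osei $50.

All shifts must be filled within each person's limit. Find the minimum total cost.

Picking the cheapest available lifeguard for each shift independently would cost $325, but that ignores the shift limits.
An optimal schedule: Block 1→Lindqvist+Osei, Block 2→Osei, Block 3→Rossi, Block 4→Nakamura, Block 5→Rossi, Block 6→Nakamura, Block 7→Pham, Block 8→Lindqvist.
Total: 40 + 50 + 50 + 25 + 60 + 25 + 60 + 65 + 40 = $415.

$415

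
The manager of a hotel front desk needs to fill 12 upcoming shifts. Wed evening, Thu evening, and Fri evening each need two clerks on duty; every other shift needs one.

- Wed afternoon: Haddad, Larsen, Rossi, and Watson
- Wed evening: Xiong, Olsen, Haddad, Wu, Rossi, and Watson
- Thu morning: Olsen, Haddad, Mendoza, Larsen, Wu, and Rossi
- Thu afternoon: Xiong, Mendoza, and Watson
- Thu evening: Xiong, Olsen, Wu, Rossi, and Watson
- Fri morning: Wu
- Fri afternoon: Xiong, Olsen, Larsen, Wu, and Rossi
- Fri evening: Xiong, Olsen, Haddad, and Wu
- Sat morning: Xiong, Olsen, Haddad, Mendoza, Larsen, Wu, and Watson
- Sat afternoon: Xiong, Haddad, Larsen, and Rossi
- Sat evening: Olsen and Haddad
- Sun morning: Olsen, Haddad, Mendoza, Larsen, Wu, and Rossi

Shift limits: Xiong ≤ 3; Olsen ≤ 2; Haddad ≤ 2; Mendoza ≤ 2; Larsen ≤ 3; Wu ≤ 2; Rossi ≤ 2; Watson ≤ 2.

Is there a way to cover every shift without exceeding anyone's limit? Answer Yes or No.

Fri morning can only be covered by Wu, so that assignment is forced.
One valid schedule: Wed afternoon→Haddad, Wed evening→Rossi+Watson, Thu morning→Olsen, Thu afternoon→Xiong, Thu evening→Rossi+Watson, Fri morning→Wu, Fri afternoon→Xiong, Fri evening→Haddad+Wu, Sat morning→Mendoza, Sat afternoon→Xiong, Sat evening→Olsen, Sun morning→Mendoza.
Loads: Xiong 3/3, Olsen 2/2, Haddad 2/2, Mendoza 2/2, Larsen 0/3, Wu 2/2, Rossi 2/2, Watson 2/2 — all within limits.

Yes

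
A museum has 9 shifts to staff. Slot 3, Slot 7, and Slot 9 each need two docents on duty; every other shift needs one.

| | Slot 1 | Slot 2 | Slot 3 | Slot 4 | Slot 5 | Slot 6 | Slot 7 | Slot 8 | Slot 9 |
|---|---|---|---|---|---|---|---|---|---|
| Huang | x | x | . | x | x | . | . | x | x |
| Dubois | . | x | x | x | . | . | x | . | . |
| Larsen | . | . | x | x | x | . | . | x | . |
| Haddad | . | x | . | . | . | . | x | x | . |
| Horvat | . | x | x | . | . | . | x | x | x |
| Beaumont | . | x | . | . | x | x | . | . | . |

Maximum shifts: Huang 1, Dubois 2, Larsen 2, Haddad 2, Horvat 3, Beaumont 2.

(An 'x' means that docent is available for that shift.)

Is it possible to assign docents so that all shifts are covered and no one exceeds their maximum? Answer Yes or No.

No

Total capacity is 12 and 12 slots are needed, so capacity alone doesn't rule it out.
Shifts {Slot 1, Slot 9} need 3 worker-slots in total, but the docents available for any of those shifts (Huang and Horvat) can supply at most 2 among them. So no valid schedule exists.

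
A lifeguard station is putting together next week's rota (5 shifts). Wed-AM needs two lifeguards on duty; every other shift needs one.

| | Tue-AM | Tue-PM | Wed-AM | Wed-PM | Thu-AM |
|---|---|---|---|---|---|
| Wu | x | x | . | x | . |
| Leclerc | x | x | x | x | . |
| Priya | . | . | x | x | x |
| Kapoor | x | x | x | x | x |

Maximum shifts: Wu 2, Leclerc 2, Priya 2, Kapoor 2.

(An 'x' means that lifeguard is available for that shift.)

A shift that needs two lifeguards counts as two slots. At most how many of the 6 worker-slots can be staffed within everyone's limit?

6

Total capacity across all lifeguards is 2+2+2+2 = 8, and 6 slots are needed, so at most 6 can be filled.
An assignment achieving 6: Tue-AM→Wu, Tue-PM→Wu, Wed-AM→Leclerc+Priya, Wed-PM→Leclerc, Thu-AM→Priya.
Loads: Wu 2/2, Leclerc 2/2, Priya 2/2, Kapoor 0/2.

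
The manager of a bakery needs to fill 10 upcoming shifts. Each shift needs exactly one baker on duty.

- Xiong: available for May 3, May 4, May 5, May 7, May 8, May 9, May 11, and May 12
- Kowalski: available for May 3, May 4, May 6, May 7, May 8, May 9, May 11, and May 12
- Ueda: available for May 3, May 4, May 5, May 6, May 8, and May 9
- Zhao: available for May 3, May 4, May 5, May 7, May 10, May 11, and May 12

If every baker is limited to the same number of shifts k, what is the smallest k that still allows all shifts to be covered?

3

With 4 bakers and 10 worker-slots to fill, someone must work at least ⌈10/4⌉ = 3 shifts, so k ≥ 3.
k = 3 works: May 3→Ueda, May 4→Ueda, May 5→Xiong, May 6→Kowalski, May 7→Xiong, May 8→Xiong, May 9→Kowalski, May 10→Zhao, May 11→Kowalski, May 12→Zhao.
Loads: Xiong 3, Kowalski 3, Ueda 2, Zhao 2 — all ≤ 3.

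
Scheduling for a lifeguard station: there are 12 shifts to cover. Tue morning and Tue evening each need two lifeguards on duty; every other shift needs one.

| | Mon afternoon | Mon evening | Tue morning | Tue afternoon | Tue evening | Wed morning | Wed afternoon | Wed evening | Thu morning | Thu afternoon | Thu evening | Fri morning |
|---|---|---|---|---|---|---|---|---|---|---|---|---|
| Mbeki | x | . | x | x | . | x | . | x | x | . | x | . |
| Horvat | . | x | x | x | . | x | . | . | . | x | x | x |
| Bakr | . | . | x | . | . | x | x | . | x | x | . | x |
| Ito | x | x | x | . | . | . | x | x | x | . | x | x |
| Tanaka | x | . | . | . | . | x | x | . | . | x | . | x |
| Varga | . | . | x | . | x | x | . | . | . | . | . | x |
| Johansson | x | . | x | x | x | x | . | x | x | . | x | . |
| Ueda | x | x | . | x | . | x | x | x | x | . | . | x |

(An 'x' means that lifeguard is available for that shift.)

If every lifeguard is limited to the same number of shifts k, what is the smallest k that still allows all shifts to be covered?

2

With 8 lifeguards and 14 worker-slots to fill, someone must work at least ⌈14/8⌉ = 2 shifts, so k ≥ 2.
k = 2 works: Mon afternoon→Ito, Mon evening→Horvat, Tue morning→Varga+Johansson, Tue afternoon→Mbeki, Tue evening→Varga+Johansson, Wed morning→Tanaka, Wed afternoon→Bakr, Wed evening→Mbeki, Thu morning→Bakr, Thu afternoon→Horvat, Thu evening→Ito, Fri morning→Tanaka.
Loads: Mbeki 2, Horvat 2, Bakr 2, Ito 2, Tanaka 2, Varga 2, Johansson 2, Ueda 0 — all ≤ 2.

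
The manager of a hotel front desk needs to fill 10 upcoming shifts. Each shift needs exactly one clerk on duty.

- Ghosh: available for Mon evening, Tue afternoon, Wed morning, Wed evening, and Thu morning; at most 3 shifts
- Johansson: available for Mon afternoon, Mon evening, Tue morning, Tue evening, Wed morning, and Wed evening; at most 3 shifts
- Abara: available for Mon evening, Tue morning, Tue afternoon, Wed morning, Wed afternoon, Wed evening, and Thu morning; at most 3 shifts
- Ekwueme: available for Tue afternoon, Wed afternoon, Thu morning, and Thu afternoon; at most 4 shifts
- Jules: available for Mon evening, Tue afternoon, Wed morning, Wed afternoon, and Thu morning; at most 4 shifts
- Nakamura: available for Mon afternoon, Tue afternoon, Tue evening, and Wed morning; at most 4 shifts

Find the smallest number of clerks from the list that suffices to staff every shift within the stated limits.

10 slots to fill and no one can take more than 4, so at least ⌈10/4⌉ = 3 clerks are needed.
Ghosh, Johansson, and Ekwueme alone can cover everything: Mon afternoon→Johansson, Mon evening→Ghosh, Tue morning→Johansson, Tue afternoon→Ekwueme, Tue evening→Johansson, Wed morning→Ghosh, Wed afternoon→Ekwueme, Wed evening→Ghosh, Thu morning→Ekwueme, Thu afternoon→Ekwueme.

3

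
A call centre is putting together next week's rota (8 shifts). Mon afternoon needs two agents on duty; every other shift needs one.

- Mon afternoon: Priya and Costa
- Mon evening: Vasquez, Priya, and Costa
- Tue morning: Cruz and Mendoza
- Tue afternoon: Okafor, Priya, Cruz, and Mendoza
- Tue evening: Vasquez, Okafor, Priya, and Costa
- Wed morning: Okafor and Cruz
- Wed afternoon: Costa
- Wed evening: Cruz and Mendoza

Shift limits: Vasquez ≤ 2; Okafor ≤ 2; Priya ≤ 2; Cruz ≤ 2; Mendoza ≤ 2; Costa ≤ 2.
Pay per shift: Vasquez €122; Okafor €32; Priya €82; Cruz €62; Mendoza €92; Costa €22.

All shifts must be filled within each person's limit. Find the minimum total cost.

€488

Mon afternoon can only be covered by Priya and Costa, so that assignment is forced.
Wed afternoon can only be covered by Costa, so that assignment is forced.
Picking the cheapest available agent for each shift independently would cost €358, but that ignores the shift limits.
An optimal schedule: Mon afternoon→Costa+Priya, Mon evening→Priya, Tue morning→Cruz, Tue afternoon→Mendoza, Tue evening→Okafor, Wed morning→Okafor, Wed afternoon→Costa, Wed evening→Cruz.
Total: 22 + 82 + 82 + 62 + 92 + 32 + 32 + 22 + 62 = €488.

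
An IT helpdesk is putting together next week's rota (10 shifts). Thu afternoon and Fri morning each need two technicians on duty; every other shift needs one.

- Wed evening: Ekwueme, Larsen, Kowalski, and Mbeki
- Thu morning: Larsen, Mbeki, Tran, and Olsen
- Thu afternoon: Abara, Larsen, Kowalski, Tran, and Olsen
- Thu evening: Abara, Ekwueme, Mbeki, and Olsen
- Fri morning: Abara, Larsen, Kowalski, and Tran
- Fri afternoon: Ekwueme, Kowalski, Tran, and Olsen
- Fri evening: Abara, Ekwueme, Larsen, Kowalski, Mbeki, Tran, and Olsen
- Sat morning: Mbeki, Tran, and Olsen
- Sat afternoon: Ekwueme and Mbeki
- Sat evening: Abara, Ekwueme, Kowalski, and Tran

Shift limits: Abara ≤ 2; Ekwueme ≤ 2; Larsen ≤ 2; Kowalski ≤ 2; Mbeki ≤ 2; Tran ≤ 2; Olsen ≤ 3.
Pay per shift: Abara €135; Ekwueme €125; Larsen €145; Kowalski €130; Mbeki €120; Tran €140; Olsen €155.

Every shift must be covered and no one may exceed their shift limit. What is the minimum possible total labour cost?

€1590

Picking the cheapest available technician for each shift independently would cost €1500, but that ignores the shift limits.
An optimal schedule: Wed evening→Ekwueme, Thu morning→Tran, Thu afternoon→Abara+Larsen, Thu evening→Ekwueme, Fri morning→Abara+Tran, Fri afternoon→Kowalski, Fri evening→Larsen, Sat morning→Mbeki, Sat afternoon→Mbeki, Sat evening→Kowalski.
Total: 125 + 140 + 135 + 145 + 125 + 135 + 140 + 130 + 145 + 120 + 120 + 130 = €1590.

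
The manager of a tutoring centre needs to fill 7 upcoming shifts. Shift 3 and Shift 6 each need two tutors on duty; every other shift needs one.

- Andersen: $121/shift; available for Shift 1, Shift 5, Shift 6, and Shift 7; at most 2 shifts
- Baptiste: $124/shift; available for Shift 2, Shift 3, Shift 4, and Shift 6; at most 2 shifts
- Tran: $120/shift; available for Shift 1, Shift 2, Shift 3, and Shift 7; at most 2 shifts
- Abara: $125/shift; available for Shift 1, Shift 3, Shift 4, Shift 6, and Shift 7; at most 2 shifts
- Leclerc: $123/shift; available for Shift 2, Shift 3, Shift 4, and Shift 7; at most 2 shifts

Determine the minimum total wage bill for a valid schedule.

$1101

Shift 5 can only be covered by Andersen, so that assignment is forced.
Picking the cheapest available tutor for each shift independently would cost $1092, but that ignores the shift limits.
An optimal schedule: Shift 1→Tran, Shift 2→Tran, Shift 3→Baptiste+Abara, Shift 4→Leclerc, Shift 5→Andersen, Shift 6→Andersen+Baptiste, Shift 7→Leclerc.
Total: 120 + 120 + 124 + 125 + 123 + 121 + 121 + 124 + 123 = $1101.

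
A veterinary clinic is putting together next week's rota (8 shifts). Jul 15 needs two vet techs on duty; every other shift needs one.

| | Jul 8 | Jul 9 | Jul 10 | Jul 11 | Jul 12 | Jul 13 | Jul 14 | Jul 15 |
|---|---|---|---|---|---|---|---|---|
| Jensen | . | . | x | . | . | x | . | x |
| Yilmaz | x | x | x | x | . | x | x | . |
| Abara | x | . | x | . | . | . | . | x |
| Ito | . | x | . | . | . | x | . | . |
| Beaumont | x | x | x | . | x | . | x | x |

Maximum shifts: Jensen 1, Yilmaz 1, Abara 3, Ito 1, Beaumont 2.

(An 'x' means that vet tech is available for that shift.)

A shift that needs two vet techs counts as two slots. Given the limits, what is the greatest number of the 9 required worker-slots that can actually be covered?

8

Total capacity across all vet techs is 1+1+3+1+2 = 8, and 9 slots are needed, so at most 8 can be filled.
An assignment achieving 8: Jul 8→Abara, Jul 9→Ito, Jul 10→Abara, Jul 11→Yilmaz, Jul 12→Beaumont, Jul 13→Jensen, Jul 14→Beaumont, Jul 15→Abara.
Loads: Jensen 1/1, Yilmaz 1/1, Abara 3/3, Ito 1/1, Beaumont 2/2.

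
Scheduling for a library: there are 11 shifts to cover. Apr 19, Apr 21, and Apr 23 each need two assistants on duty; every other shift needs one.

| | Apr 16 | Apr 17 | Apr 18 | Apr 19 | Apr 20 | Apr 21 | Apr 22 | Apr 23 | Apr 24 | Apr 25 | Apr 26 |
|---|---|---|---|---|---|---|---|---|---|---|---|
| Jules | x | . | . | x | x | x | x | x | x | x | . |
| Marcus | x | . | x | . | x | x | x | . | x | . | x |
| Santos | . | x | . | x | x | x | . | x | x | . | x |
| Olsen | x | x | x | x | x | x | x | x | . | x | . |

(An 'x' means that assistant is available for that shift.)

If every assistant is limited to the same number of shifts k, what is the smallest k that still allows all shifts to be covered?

4

With 4 assistants and 14 worker-slots to fill, someone must work at least ⌈14/4⌉ = 4 shifts, so k ≥ 4.
k = 4 works: Apr 16→Jules, Apr 17→Santos, Apr 18→Marcus, Apr 19→Jules+Santos, Apr 20→Marcus, Apr 21→Santos+Olsen, Apr 22→Jules, Apr 23→Santos+Olsen, Apr 24→Marcus, Apr 25→Jules, Apr 26→Marcus.
Loads: Jules 4, Marcus 4, Santos 4, Olsen 2 — all ≤ 4.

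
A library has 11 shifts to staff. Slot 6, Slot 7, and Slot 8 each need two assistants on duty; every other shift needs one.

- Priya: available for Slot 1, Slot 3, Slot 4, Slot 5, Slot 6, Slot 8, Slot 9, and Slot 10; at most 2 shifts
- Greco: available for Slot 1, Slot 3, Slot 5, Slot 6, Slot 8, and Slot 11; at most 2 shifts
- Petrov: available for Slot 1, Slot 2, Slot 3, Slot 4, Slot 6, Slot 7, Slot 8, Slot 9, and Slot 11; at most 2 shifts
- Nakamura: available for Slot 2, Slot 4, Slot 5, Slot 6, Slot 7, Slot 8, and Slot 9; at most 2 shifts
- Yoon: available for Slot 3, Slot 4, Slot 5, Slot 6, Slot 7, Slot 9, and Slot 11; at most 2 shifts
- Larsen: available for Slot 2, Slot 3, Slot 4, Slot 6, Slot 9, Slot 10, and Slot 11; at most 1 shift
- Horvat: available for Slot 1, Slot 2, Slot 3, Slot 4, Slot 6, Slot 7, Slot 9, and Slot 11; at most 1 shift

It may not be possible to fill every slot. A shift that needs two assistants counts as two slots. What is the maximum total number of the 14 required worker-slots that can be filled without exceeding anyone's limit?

12

Total capacity across all assistants is 2+2+2+2+2+1+1 = 12, and 14 slots are needed, so at most 12 can be filled.
An assignment achieving 12: Slot 1→Priya, Slot 2→Petrov, Slot 3→Yoon, Slot 4→Larsen, Slot 5→Greco, Slot 7→Petrov+Nakamura, Slot 8→Greco+Nakamura, Slot 9→Horvat, Slot 10→Priya, Slot 11→Yoon.
Loads: Priya 2/2, Greco 2/2, Petrov 2/2, Nakamura 2/2, Yoon 2/2, Larsen 1/1, Horvat 1/1.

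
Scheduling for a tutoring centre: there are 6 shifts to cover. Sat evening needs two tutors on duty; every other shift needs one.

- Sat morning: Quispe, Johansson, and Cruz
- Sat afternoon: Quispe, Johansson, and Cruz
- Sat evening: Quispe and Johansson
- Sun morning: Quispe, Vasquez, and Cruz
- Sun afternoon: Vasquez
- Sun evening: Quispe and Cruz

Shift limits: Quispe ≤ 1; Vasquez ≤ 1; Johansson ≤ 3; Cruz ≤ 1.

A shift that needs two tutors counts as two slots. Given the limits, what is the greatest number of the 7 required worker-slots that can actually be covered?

6

Total capacity across all tutors is 1+1+3+1 = 6, and 7 slots are needed, so at most 6 can be filled.
An assignment achieving 6: Sat morning→Johansson, Sat afternoon→Johansson, Sat evening→Quispe+Johansson, Sun afternoon→Vasquez, Sun evening→Cruz.
Loads: Quispe 1/1, Vasquez 1/1, Johansson 3/3, Cruz 1/1.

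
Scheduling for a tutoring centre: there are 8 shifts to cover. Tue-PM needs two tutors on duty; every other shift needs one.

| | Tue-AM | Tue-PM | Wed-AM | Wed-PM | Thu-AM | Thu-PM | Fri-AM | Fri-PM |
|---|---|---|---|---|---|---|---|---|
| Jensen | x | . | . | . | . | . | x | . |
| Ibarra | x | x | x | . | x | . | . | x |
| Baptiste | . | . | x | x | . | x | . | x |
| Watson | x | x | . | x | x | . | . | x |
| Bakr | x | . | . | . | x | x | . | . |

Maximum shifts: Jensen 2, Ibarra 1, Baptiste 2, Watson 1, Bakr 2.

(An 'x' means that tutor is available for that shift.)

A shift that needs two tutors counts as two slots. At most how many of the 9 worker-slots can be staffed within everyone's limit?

Total capacity across all tutors is 2+1+2+1+2 = 8, and 9 slots are needed, so at most 8 can be filled.
An assignment achieving 8: Tue-AM→Jensen, Tue-PM→Ibarra+Watson, Wed-AM→Baptiste, Wed-PM→Baptiste, Thu-AM→Bakr, Thu-PM→Bakr, Fri-AM→Jensen.
Loads: Jensen 2/2, Ibarra 1/1, Baptiste 2/2, Watson 1/1, Bakr 2/2.

8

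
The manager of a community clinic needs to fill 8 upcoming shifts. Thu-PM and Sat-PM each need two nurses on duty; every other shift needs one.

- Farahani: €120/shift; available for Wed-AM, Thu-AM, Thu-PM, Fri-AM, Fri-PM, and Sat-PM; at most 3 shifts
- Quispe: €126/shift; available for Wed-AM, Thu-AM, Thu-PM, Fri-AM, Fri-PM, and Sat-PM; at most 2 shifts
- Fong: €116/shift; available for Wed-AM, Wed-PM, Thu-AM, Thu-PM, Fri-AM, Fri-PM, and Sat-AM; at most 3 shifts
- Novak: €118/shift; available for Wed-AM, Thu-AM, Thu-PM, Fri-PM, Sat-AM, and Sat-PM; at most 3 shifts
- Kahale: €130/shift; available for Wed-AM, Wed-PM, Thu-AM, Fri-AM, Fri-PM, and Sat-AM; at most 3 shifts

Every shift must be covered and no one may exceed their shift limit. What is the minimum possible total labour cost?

€1188

Picking the cheapest available nurse for each shift independently would cost €1168, but that ignores the shift limits.
An optimal schedule: Wed-AM→Novak, Wed-PM→Fong, Thu-AM→Novak, Thu-PM→Farahani+Quispe, Fri-AM→Fong, Fri-PM→Farahani, Sat-AM→Fong, Sat-PM→Novak+Farahani.
Total: 118 + 116 + 118 + 120 + 126 + 116 + 120 + 116 + 118 + 120 = €1188.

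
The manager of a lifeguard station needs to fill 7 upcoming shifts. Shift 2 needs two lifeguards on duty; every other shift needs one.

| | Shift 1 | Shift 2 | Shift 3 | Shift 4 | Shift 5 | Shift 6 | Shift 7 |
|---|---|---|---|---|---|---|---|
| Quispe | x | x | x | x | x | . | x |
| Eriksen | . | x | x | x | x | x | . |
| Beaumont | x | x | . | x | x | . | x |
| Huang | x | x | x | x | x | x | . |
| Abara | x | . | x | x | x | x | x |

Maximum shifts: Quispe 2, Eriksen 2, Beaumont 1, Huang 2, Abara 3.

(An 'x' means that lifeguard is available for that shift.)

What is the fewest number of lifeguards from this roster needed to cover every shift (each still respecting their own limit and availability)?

8 slots to fill and no one can take more than 3, so at least ⌈8/3⌉ = 3 lifeguards are needed.
Any 3 lifeguards together have capacity at most 3+2+2 = 7 < 8 slots, so 3 can never suffice.
Quispe, Eriksen, Beaumont, and Abara alone can cover everything: Shift 1→Quispe, Shift 2→Quispe+Eriksen, Shift 3→Abara, Shift 4→Abara, Shift 5→Abara, Shift 6→Eriksen, Shift 7→Beaumont.

4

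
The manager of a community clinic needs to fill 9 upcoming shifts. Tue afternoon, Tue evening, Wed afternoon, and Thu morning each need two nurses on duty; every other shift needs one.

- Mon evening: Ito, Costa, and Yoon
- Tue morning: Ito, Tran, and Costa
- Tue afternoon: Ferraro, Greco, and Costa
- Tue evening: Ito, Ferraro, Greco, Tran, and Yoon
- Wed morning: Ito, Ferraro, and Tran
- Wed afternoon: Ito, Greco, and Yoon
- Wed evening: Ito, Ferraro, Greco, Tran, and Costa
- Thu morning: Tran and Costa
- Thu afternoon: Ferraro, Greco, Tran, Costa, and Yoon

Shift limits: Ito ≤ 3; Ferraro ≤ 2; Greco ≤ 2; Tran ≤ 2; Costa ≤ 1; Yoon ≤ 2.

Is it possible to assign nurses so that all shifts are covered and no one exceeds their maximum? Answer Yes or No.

No

Total capacity is 3+2+2+2+1+2 = 12 but 13 worker-slots are needed — infeasible.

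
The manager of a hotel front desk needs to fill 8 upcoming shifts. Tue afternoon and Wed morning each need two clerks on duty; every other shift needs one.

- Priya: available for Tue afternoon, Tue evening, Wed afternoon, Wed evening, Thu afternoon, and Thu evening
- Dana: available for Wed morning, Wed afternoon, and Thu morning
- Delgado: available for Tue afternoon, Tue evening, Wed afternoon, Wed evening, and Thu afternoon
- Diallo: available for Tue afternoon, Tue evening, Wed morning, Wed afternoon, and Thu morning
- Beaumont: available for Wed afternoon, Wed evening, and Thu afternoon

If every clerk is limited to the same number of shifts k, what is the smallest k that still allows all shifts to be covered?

2

With 5 clerks and 10 worker-slots to fill, someone must work at least ⌈10/5⌉ = 2 shifts, so k ≥ 2.
k = 2 works: Tue afternoon→Priya+Delgado, Tue evening→Delgado, Wed morning→Dana+Diallo, Wed afternoon→Diallo, Wed evening→Beaumont, Thu morning→Dana, Thu afternoon→Beaumont, Thu evening→Priya.
Loads: Priya 2, Dana 2, Delgado 2, Diallo 2, Beaumont 2 — all ≤ 2.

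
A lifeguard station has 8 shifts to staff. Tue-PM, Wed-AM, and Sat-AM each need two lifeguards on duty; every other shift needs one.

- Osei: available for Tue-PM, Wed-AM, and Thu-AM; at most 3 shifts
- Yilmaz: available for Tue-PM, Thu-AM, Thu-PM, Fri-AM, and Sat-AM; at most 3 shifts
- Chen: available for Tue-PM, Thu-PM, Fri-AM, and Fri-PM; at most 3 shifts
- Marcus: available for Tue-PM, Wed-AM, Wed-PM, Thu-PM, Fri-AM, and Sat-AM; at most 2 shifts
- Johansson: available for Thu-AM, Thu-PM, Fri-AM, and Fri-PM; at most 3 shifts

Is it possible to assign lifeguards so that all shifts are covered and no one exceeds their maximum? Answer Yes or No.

Total capacity is 14 and 11 slots are needed, so capacity alone doesn't rule it out.
Shifts {Wed-AM, Wed-PM, Sat-AM} need 5 worker-slots in total, but the lifeguards available for any of those shifts (Osei, Yilmaz, and Marcus) can supply at most 4 among them. So no valid schedule exists.

No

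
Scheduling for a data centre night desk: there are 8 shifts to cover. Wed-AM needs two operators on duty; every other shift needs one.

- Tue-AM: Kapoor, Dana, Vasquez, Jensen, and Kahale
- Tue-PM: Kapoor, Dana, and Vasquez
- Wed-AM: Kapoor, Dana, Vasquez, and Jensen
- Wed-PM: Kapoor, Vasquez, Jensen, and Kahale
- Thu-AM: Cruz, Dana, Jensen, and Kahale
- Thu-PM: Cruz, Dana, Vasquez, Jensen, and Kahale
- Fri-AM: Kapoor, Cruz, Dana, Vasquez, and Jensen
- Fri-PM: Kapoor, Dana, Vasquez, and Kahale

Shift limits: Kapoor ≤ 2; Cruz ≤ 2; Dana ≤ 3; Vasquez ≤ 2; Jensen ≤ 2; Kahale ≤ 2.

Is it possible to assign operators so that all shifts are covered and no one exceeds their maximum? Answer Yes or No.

Yes

One valid schedule: Tue-AM→Dana, Tue-PM→Kapoor, Wed-AM→Vasquez+Jensen, Wed-PM→Kapoor, Thu-AM→Cruz, Thu-PM→Cruz, Fri-AM→Dana, Fri-PM→Dana.
Loads: Kapoor 2/2, Cruz 2/2, Dana 3/3, Vasquez 1/2, Jensen 1/2, Kahale 0/2 — all within limits.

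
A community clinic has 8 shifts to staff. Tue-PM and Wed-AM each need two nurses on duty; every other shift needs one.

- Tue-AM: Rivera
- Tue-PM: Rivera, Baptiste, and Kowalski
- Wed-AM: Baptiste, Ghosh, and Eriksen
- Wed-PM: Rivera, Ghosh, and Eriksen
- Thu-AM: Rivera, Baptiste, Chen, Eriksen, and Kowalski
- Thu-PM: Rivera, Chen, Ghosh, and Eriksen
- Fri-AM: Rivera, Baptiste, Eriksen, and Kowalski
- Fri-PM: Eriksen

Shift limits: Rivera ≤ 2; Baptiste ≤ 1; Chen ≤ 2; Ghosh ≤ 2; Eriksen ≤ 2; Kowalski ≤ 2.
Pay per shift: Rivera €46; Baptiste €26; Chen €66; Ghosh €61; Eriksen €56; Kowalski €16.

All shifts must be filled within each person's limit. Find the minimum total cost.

€450

Tue-AM can only be covered by Rivera, so that assignment is forced.
Fri-PM can only be covered by Eriksen, so that assignment is forced.
Picking the cheapest available nurse for each shift independently would cost €350, but that ignores the shift limits.
An optimal schedule: Tue-AM→Rivera, Tue-PM→Kowalski+Baptiste, Wed-AM→Eriksen+Ghosh, Wed-PM→Rivera, Thu-AM→Chen, Thu-PM→Ghosh, Fri-AM→Kowalski, Fri-PM→Eriksen.
Total: 46 + 16 + 26 + 56 + 61 + 46 + 66 + 61 + 16 + 56 = €450.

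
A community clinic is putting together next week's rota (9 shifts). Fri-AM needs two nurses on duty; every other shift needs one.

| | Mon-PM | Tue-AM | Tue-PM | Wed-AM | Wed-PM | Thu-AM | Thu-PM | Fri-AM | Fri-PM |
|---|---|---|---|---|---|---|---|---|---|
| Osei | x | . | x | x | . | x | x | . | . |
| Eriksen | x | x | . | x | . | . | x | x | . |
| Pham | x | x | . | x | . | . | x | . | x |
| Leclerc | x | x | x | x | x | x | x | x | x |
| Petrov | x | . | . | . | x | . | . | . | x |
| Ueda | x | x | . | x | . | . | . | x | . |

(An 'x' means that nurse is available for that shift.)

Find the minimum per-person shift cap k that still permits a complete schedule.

With 6 nurses and 10 worker-slots to fill, someone must work at least ⌈10/6⌉ = 2 shifts, so k ≥ 2.
k = 2 works: Mon-PM→Petrov, Tue-AM→Eriksen, Tue-PM→Osei, Wed-AM→Ueda, Wed-PM→Leclerc, Thu-AM→Osei, Thu-PM→Pham, Fri-AM→Eriksen+Leclerc, Fri-PM→Pham.
Loads: Osei 2, Eriksen 2, Pham 2, Leclerc 2, Petrov 1, Ueda 1 — all ≤ 2.

2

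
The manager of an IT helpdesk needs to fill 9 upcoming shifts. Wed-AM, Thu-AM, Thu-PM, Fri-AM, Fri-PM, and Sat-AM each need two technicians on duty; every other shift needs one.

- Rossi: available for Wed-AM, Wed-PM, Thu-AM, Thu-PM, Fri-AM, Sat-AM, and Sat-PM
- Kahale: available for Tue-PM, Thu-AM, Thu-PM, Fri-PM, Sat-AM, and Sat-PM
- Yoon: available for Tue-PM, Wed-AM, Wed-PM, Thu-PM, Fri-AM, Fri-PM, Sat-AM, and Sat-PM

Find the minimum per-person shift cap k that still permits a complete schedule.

With 3 technicians and 15 worker-slots to fill, someone must work at least ⌈15/3⌉ = 5 shifts, so k ≥ 5.
k = 5 works: Tue-PM→Kahale, Wed-AM→Rossi+Yoon, Wed-PM→Rossi, Thu-AM→Rossi+Kahale, Thu-PM→Rossi+Kahale, Fri-AM→Rossi+Yoon, Fri-PM→Kahale+Yoon, Sat-AM→Kahale+Yoon, Sat-PM→Yoon.
Loads: Rossi 5, Kahale 5, Yoon 5 — all ≤ 5.

5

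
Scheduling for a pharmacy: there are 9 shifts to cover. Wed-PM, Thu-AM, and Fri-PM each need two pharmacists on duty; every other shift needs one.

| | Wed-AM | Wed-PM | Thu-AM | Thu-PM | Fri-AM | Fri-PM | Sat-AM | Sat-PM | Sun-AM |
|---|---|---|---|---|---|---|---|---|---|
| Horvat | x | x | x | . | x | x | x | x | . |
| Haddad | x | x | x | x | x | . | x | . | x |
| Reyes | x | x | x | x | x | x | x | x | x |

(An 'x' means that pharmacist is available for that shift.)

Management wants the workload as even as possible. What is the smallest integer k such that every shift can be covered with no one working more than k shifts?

4

With 3 pharmacists and 12 worker-slots to fill, someone must work at least ⌈12/3⌉ = 4 shifts, so k ≥ 4.
k = 4 works: Wed-AM→Horvat, Wed-PM→Horvat+Haddad, Thu-AM→Haddad+Reyes, Thu-PM→Haddad, Fri-AM→Reyes, Fri-PM→Horvat+Reyes, Sat-AM→Reyes, Sat-PM→Horvat, Sun-AM→Haddad.
Loads: Horvat 4, Haddad 4, Reyes 4 — all ≤ 4.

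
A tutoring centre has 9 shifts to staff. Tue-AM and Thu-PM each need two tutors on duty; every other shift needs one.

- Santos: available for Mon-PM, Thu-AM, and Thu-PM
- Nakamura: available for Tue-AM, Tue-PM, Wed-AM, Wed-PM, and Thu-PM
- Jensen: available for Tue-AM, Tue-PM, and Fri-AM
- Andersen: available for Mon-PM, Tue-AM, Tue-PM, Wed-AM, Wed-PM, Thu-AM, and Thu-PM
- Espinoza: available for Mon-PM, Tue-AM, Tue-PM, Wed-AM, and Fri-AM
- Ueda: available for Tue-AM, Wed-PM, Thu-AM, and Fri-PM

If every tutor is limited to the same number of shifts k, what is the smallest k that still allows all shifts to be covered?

With 6 tutors and 11 worker-slots to fill, someone must work at least ⌈11/6⌉ = 2 shifts, so k ≥ 2.
k = 2 works: Mon-PM→Santos, Tue-AM→Espinoza+Ueda, Tue-PM→Jensen, Wed-AM→Nakamura, Wed-PM→Nakamura, Thu-AM→Andersen, Thu-PM→Santos+Andersen, Fri-AM→Jensen, Fri-PM→Ueda.
Loads: Santos 2, Nakamura 2, Jensen 2, Andersen 2, Espinoza 1, Ueda 2 — all ≤ 2.

2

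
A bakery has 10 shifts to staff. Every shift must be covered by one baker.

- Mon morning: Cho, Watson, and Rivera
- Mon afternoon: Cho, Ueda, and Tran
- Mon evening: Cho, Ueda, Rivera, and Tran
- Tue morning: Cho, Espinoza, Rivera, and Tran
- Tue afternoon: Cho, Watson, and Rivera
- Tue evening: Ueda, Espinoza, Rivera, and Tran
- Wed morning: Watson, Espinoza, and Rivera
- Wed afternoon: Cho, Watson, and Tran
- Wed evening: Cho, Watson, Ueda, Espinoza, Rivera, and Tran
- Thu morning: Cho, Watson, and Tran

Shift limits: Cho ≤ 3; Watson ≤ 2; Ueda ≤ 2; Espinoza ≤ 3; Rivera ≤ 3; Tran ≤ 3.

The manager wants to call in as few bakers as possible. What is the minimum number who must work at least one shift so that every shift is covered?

10 slots to fill and no one can take more than 3, so at least ⌈10/3⌉ = 4 bakers are needed.
Cho, Watson, Ueda, and Espinoza alone can cover everything: Mon morning→Cho, Mon afternoon→Cho, Mon evening→Ueda, Tue morning→Espinoza, Tue afternoon→Cho, Tue evening→Ueda, Wed morning→Espinoza, Wed afternoon→Watson, Wed evening→Espinoza, Thu morning→Watson.

4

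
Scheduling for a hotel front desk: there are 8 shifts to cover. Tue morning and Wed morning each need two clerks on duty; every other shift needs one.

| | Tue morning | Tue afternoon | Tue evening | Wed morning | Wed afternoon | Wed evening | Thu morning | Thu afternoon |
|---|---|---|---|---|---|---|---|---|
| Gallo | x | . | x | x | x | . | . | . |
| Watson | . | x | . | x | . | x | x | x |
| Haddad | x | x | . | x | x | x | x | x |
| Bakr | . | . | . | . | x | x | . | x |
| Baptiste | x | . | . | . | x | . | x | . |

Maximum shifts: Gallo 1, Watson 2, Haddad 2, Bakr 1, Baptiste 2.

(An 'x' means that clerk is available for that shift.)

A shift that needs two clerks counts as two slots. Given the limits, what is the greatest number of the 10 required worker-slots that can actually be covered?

Total capacity across all clerks is 1+2+2+1+2 = 8, and 10 slots are needed, so at most 8 can be filled.
An assignment achieving 8: Tue morning→Haddad+Baptiste, Tue afternoon→Watson, Tue evening→Gallo, Wed morning→Watson+Haddad, Wed evening→Bakr, Thu morning→Baptiste.
Loads: Gallo 1/1, Watson 2/2, Haddad 2/2, Bakr 1/1, Baptiste 2/2.

8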